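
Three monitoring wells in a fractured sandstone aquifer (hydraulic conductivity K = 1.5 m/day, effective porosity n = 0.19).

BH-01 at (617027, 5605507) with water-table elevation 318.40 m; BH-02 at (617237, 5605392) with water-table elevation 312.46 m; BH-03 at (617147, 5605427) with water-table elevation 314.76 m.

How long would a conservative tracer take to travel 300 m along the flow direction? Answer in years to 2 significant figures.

4.1 years

Taking BH-01 as reference: BH-02−BH-01 = (210, -115, -5.94); BH-03−BH-01 = (120, -80, -3.64).
Solve a·Δx + b·Δy = Δh: det = 210·(-80) − 120·(-115) = -3000.
∂h/∂x = [(-5.94)·(-80) − (-3.64)·(-115)] / -3000 = -0.01887
∂h/∂y = [210·(-3.64) − 120·(-5.94)] / -3000 = +0.01720
|∇h| = √(-0.01887² + 0.01720²) = 0.02553
Seepage velocity v = K·i/n = 1.5 × 0.02553 / 0.19 = 0.2016 m/day.
t = 300 / 0.2016 = 1488 days = 4.07 years.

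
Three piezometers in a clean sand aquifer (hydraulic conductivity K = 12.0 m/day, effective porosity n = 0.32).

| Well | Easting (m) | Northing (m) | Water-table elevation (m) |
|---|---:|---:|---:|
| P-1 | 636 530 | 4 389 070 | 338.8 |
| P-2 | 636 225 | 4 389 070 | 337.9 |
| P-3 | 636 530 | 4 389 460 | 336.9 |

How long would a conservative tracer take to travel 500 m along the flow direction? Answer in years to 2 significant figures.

∂h/∂x = (337.9 − 338.8) / (636225 − 636530) = +0.002951
∂h/∂y = (336.9 − 338.8) / (4389460 − 4389070) = -0.004872
|∇h| = √(0.002951² + -0.004872²) = 0.005696
Seepage velocity v = K·i/n = 12.0 × 0.005696 / 0.32 = 0.2136 m/day.
t = 500 / 0.2136 = 2341 days = 6.41 years.

6.4 years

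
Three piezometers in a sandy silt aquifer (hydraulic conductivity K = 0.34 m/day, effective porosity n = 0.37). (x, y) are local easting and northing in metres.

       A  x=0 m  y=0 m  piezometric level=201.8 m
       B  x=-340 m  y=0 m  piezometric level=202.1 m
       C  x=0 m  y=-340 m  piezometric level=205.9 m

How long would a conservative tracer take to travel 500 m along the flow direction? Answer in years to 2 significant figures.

∂h/∂x = (202.1 − 201.8) / (-340 − 0) = -0.0008824
∂h/∂y = (205.9 − 201.8) / (-340 − 0) = -0.01206
|∇h| = √(-0.0008824² + -0.01206²) = 0.01209
Seepage velocity v = K·i/n = 0.34 × 0.01209 / 0.37 = 0.01111 m/day.
t = 500 / 0.01111 = 4.5e+04 days = 123 years.

120 years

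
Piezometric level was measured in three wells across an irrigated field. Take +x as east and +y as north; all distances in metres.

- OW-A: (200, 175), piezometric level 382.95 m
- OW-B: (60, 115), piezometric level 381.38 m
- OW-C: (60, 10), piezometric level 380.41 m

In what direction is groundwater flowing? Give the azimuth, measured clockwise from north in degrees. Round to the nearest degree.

218°

With h = a·x + b·y + c and OW-A as origin, the differences give:
  (-140)·a + (-60)·b = -1.57
  (-140)·a + (-165)·b = -2.54
Eliminate b (×(-165) and ×(-60), subtract): 14700·a = 106.650 → a = ∂h/∂x = +0.007255
Back-substitute: b = ∂h/∂y = +0.009238.
Flow direction (−∇h) has components (-0.007255 E, -0.009238 N).
Azimuth = atan2(E, N) = atan2(-0.007255, -0.009238) = 218.1° ≈ 218°.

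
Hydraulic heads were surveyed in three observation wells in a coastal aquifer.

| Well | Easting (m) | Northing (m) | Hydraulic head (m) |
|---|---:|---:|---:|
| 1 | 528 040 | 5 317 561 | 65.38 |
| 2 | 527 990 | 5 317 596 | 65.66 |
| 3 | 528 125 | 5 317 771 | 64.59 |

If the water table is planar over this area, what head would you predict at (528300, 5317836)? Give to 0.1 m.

63.4 m

With h = a·x + b·y + c and 1 as origin, the differences give:
  (-50)·a + 35·b = +0.28
  85·a + 210·b = -0.79
Eliminate b (×210 and ×35, subtract): -13475·a = 86.450 → a = ∂h/∂x = -0.006416
Back-substitute: b = ∂h/∂y = -0.001165.
h(528300, 5317836) = 65.38 + (-0.006416)·(260) + (-0.001165)·(275) = 65.38 -1.668 -0.320 = 63.392 m.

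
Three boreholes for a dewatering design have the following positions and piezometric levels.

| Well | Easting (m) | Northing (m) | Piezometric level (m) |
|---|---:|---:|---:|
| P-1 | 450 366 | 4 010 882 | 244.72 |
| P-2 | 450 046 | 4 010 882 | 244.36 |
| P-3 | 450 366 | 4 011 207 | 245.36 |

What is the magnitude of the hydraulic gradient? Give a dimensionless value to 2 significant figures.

∂h/∂x = (244.36 − 244.72) / (450046 − 450366) = +0.001125
∂h/∂y = (245.36 − 244.72) / (4011207 − 4010882) = +0.001969
|∇h| = √(0.001125² + 0.001969²) = 0.002268

0.0023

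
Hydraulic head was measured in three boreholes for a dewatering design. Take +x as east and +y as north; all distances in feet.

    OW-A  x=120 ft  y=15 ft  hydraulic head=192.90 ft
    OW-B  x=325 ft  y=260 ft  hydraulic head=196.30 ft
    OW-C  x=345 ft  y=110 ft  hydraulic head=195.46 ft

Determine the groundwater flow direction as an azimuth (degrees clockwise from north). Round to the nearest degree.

With h = a·x + b·y + c and OW-A as origin, the differences give:
  205·a + 245·b = +3.40
  225·a + 95·b = +2.56
Eliminate b (×95 and ×245, subtract): -35650·a = -304.200 → a = ∂h/∂x = +0.008533
Back-substitute: b = ∂h/∂y = +0.006738.
Flow direction (−∇h) has components (-0.008533 E, -0.006738 N).
Azimuth = atan2(E, N) = atan2(-0.008533, -0.006738) = 231.7° ≈ 232°.

232°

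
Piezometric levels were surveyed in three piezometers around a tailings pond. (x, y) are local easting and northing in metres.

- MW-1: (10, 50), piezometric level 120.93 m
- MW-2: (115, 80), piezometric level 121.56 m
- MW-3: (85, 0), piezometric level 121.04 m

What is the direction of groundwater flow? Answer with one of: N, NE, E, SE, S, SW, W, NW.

SW

Three-point gradient (reference MW-1): Δ to MW-2 = (105, 30, +0.63), Δ to MW-3 = (75, -50, +0.11).
∂h/∂x = +0.004640, ∂h/∂y = +0.004760 (det = -7500).
Flow = −∇h = (-0.004640 east, -0.004760 north), which points southwest.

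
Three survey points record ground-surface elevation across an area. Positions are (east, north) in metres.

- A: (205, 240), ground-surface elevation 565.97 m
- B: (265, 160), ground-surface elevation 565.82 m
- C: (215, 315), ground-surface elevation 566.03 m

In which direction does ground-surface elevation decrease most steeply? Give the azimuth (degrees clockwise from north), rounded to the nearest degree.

Taking A as reference: B−A = (60, -80, -0.15); C−A = (10, 75, +0.06).
Determinant of the coordinate differences = 60·75 − 10·(-80) = 5300.
∂z/∂x = [(-0.15)·75 − (+0.06)·(-80)] / 5300 = -0.001217
∂z/∂y = [60·(+0.06) − 10·(-0.15)] / 5300 = +0.0009623
Steepest decrease is along −∇f: components (+0.001217 E, -0.0009623 N).
Azimuth = atan2(+0.001217, -0.0009623) = 128.3° ≈ 128°.

128°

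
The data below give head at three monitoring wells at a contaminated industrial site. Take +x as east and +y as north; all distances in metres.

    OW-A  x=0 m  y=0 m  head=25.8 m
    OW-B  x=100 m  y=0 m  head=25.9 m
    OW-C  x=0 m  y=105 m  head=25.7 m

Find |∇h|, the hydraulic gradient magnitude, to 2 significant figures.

∂h/∂x = (25.9 − 25.8) / (100 − 0) = +0.0010000
∂h/∂y = (25.7 − 25.8) / (105 − 0) = -0.0009524
|∇h| = √(0.0010000² + -0.0009524²) = 0.001381

0.0014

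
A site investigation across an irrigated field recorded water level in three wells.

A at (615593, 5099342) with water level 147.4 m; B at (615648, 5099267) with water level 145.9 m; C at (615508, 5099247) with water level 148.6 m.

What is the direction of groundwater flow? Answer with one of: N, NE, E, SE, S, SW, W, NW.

Differences from A: to B (Δx, Δy, Δh) = (55, -75, -1.5); to C = (-85, -95, +1.2).
Solve a·Δx + b·Δy = Δh: det = 55·(-95) − (-85)·(-75) = -11600.
∂h/∂x = [(-1.5)·(-95) − (+1.2)·(-75)] / -11600 = -0.02004
∂h/∂y = [55·(+1.2) − (-85)·(-1.5)] / -11600 = +0.005302
Flow = −∇h = (+0.02004 east, -0.005302 north), which points east.

E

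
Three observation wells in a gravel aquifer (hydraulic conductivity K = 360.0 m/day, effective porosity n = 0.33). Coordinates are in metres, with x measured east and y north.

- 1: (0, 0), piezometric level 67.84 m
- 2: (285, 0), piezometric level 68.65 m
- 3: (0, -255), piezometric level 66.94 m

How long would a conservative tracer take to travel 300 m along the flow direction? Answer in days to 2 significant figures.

∂h/∂x = (68.65 − 67.84) / (285 − 0) = +0.002842
∂h/∂y = (66.94 − 67.84) / (-255 − 0) = +0.003529
|∇h| = √(0.002842² + 0.003529²) = 0.004531
Seepage velocity v = K·i/n = 360.0 × 0.004531 / 0.33 = 4.943 m/day.
t = 300 / 4.943 = 60.69 days.

61 days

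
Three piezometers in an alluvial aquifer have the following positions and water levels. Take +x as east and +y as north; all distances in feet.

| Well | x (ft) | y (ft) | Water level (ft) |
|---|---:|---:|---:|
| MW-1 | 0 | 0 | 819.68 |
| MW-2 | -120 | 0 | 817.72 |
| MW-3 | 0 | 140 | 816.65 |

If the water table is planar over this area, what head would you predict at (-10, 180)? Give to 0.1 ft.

∂h/∂x = (817.72 − 819.68) / (-120 − 0) = +0.01633
∂h/∂y = (816.65 − 819.68) / (140 − 0) = -0.02164
h(-10, 180) = 819.68 + (+0.01633)·(-10) + (-0.02164)·(180) = 819.68 -0.163 -3.896 = 815.621 ft.

815.6 ft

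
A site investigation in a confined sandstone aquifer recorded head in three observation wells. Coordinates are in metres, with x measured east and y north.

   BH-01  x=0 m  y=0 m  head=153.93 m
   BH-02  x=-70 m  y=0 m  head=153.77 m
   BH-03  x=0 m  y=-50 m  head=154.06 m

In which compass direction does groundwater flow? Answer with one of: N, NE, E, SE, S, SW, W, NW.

∂h/∂x = (153.77 − 153.93) / (-70 − 0) = +0.002286
∂h/∂y = (154.06 − 153.93) / (-50 − 0) = -0.002600
Flow = −∇h = (-0.002286 east, +0.002600 north), which points northwest.

NW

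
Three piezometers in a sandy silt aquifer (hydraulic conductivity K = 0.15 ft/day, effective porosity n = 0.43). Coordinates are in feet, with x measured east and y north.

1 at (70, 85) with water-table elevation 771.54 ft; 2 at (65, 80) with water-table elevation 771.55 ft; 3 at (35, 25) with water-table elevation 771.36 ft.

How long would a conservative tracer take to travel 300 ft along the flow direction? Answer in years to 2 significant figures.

With h = a·x + b·y + c and 1 as origin, the differences give:
  (-5)·a + (-5)·b = +0.01
  (-35)·a + (-60)·b = -0.18
Eliminate b (×(-60) and ×(-5), subtract): 125·a = -1.500 → a = ∂h/∂x = -0.01200
Back-substitute: b = ∂h/∂y = +0.010000.
|∇h| = √(-0.01200² + 0.010000²) = 0.01562
Seepage velocity v = K·i/n = 0.15 × 0.01562 / 0.43 = 0.005449 ft/day.
t = 300 / 0.005449 = 5.506e+04 days = 151 years.

150 years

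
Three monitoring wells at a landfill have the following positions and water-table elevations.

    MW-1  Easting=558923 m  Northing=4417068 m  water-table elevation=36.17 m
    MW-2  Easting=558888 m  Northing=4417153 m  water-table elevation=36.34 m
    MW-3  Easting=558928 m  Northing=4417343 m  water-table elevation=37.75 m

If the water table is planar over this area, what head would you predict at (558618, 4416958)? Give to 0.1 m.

32.9 m

With h = a·x + b·y + c and MW-1 as origin, the differences give:
  (-35)·a + 85·b = +0.17
  5·a + 275·b = +1.58
Eliminate b (×275 and ×85, subtract): -10050·a = -87.550 → a = ∂h/∂x = +0.008711
Back-substitute: b = ∂h/∂y = +0.005587.
h(558618, 4416958) = 36.17 + (+0.008711)·(-305) + (+0.005587)·(-110) = 36.17 -2.657 -0.615 = 32.898 m.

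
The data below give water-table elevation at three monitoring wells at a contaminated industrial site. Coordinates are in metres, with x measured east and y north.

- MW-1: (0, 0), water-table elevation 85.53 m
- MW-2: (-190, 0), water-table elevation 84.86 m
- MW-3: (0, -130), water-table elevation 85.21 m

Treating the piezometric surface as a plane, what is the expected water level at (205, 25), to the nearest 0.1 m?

86.3 m

∂h/∂x = (84.86 − 85.53) / (-190 − 0) = +0.003526
∂h/∂y = (85.21 − 85.53) / (-130 − 0) = +0.002462
h(205, 25) = 85.53 + (+0.003526)·(205) + (+0.002462)·(25) = 85.53 +0.723 +0.062 = 86.314 m.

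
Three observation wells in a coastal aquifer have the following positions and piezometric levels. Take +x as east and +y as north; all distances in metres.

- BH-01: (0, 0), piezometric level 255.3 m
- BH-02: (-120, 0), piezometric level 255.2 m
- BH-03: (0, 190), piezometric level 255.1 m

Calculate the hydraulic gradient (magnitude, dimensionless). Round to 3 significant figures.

∂h/∂x = (255.2 − 255.3) / (-120 − 0) = +0.0008333
∂h/∂y = (255.1 − 255.3) / (190 − 0) = -0.001053
|∇h| = √(0.0008333² + -0.001053²) = 0.001343

0.00134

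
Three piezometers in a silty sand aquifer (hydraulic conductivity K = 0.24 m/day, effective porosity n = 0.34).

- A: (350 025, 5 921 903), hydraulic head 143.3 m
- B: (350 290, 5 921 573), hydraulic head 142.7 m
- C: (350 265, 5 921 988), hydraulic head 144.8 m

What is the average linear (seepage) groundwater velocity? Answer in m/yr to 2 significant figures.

1.8 m/yr

Differences from A: to B (Δx, Δy, Δh) = (265, -330, -0.6); to C = (240, 85, +1.5).
Determinant of the coordinate differences = 265·85 − 240·(-330) = 101725.
∂h/∂x = [(-0.6)·85 − (+1.5)·(-330)] / 101725 = +0.004365
∂h/∂y = [265·(+1.5) − 240·(-0.6)] / 101725 = +0.005323
|∇h| = √(0.004365² + 0.005323²) = 0.006884
Seepage velocity v = K·i/n = 0.24 × 0.006884 / 0.34 = 0.004859 m/day = 1.775 m/yr.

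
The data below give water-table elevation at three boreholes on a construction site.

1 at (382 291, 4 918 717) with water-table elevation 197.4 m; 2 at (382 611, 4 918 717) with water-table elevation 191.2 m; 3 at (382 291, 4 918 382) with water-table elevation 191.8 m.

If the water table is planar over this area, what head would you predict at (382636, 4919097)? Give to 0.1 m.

197.1 m

∂h/∂x = (191.2 − 197.4) / (382611 − 382291) = -0.01938
∂h/∂y = (191.8 − 197.4) / (4918382 − 4918717) = +0.01672
h(382636, 4919097) = 197.4 + (-0.01938)·(345) + (+0.01672)·(380) = 197.4 -6.684 +6.352 = 197.068 m.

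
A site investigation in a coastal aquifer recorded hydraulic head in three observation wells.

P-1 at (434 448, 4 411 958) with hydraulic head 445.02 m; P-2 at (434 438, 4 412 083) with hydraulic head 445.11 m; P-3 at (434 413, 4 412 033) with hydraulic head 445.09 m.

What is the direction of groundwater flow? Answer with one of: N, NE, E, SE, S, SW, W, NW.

Taking P-1 as reference: P-2−P-1 = (-10, 125, +0.09); P-3−P-1 = (-35, 75, +0.07).
Determinant of the coordinate differences = (-10)·75 − (-35)·125 = 3625.
∂h/∂x = [(+0.09)·75 − (+0.07)·125] / 3625 = -0.0005517
∂h/∂y = [(-10)·(+0.07) − (-35)·(+0.09)] / 3625 = +0.0006759
Flow = −∇h = (+0.0005517 east, -0.0006759 north), which points southeast.

SE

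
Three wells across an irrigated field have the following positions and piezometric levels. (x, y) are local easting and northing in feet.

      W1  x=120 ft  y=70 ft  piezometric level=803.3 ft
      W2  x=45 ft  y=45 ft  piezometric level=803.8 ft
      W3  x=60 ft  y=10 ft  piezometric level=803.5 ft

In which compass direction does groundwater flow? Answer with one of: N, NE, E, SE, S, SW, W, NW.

SE

Taking W1 as reference: W2−W1 = (-75, -25, +0.5); W3−W1 = (-60, -60, +0.2).
Determinant of the coordinate differences = (-75)·(-60) − (-60)·(-25) = 3000.
∂h/∂x = [(+0.5)·(-60) − (+0.2)·(-25)] / 3000 = -0.008333
∂h/∂y = [(-75)·(+0.2) − (-60)·(+0.5)] / 3000 = +0.005000
Flow = −∇h = (+0.008333 east, -0.005000 north), which points southeast.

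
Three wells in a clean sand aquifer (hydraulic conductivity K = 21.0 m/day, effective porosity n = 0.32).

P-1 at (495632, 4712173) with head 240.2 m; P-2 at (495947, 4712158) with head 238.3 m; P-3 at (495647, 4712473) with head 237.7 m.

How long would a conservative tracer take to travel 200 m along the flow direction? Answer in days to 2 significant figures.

Taking P-1 as reference: P-2−P-1 = (315, -15, -1.9); P-3−P-1 = (15, 300, -2.5).
Solve a·Δx + b·Δy = Δh: det = 315·300 − 15·(-15) = 94725.
∂h/∂x = [(-1.9)·300 − (-2.5)·(-15)] / 94725 = -0.006413
∂h/∂y = [315·(-2.5) − 15·(-1.9)] / 94725 = -0.008013
|∇h| = √(-0.006413² + -0.008013²) = 0.01026
Seepage velocity v = K·i/n = 21.0 × 0.01026 / 0.32 = 0.6733 m/day.
t = 200 / 0.6733 = 297 days.

300 days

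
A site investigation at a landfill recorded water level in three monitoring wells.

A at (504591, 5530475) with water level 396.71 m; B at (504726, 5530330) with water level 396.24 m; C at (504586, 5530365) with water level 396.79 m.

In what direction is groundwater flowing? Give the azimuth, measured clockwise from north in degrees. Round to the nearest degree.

082°

With h = a·x + b·y + c and A as origin, the differences give:
  135·a + (-145)·b = -0.47
  (-5)·a + (-110)·b = +0.08
Eliminate b (×(-110) and ×(-145), subtract): -15575·a = 63.300 → a = ∂h/∂x = -0.004064
Back-substitute: b = ∂h/∂y = -0.0005425.
Flow direction (−∇h) has components (+0.004064 E, +0.0005425 N).
Azimuth = atan2(E, N) = atan2(+0.004064, +0.0005425) = 82.4° ≈ 082°.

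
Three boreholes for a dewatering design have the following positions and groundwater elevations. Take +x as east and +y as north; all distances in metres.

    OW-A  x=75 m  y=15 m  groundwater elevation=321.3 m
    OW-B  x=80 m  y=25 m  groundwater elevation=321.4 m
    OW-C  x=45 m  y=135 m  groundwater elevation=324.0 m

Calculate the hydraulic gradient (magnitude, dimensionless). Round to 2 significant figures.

0.025

Taking OW-A as reference: OW-B−OW-A = (5, 10, +0.1); OW-C−OW-A = (-30, 120, +2.7).
Solve a·Δx + b·Δy = Δh: det = 5·120 − (-30)·10 = 900.
∂h/∂x = [(+0.1)·120 − (+2.7)·10] / 900 = -0.01667
∂h/∂y = [5·(+2.7) − (-30)·(+0.1)] / 900 = +0.01833
|∇h| = √(-0.01667² + 0.01833²) = 0.02478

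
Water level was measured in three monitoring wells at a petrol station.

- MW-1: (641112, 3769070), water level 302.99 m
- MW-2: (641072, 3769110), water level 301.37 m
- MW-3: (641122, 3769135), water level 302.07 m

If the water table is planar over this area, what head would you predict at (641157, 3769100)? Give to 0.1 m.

303.5 m

Three-point gradient (reference MW-1): Δ to MW-2 = (-40, 40, -1.62), Δ to MW-3 = (10, 65, -0.92).
∂h/∂x = +0.02283, ∂h/∂y = -0.01767 (det = -3000).
h(641157, 3769100) = 302.99 + (+0.02283)·(45) + (-0.01767)·(30) = 302.99 +1.027 -0.530 = 303.487 m.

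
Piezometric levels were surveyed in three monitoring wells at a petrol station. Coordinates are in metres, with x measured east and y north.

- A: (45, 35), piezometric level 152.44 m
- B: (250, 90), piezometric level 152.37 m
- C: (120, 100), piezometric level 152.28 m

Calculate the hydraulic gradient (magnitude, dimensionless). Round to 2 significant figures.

0.0030

Differences from A: to B (Δx, Δy, Δh) = (205, 55, -0.07); to C = (75, 65, -0.16).
Determinant of the coordinate differences = 205·65 − 75·55 = 9200.
∂h/∂x = [(-0.07)·65 − (-0.16)·55] / 9200 = +0.0004620
∂h/∂y = [205·(-0.16) − 75·(-0.07)] / 9200 = -0.002995
|∇h| = √(0.0004620² + -0.002995²) = 0.00303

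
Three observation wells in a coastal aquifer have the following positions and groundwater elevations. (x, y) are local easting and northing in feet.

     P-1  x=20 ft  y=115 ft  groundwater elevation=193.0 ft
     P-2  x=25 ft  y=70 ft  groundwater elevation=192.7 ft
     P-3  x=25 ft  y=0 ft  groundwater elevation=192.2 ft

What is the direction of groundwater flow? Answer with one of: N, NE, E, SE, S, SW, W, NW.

SW

Differences from P-1: to P-2 (Δx, Δy, Δh) = (5, -45, -0.3); to P-3 = (5, -115, -0.8).
Solve a·Δx + b·Δy = Δh: det = 5·(-115) − 5·(-45) = -350.
∂h/∂x = [(-0.3)·(-115) − (-0.8)·(-45)] / -350 = +0.004286
∂h/∂y = [5·(-0.8) − 5·(-0.3)] / -350 = +0.007143
Flow = −∇h = (-0.004286 east, -0.007143 north), which points southwest.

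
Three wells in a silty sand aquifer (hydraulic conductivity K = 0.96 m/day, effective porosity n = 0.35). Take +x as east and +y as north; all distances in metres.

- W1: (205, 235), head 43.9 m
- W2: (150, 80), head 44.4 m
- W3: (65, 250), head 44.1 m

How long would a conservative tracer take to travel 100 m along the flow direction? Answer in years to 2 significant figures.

Differences from W1: to W2 (Δx, Δy, Δh) = (-55, -155, +0.5); to W3 = (-140, 15, +0.2).
Solve a·Δx + b·Δy = Δh: det = (-55)·15 − (-140)·(-155) = -22525.
∂h/∂x = [(+0.5)·15 − (+0.2)·(-155)] / -22525 = -0.001709
∂h/∂y = [(-55)·(+0.2) − (-140)·(+0.5)] / -22525 = -0.002619
|∇h| = √(-0.001709² + -0.002619²) = 0.003127
Seepage velocity v = K·i/n = 0.96 × 0.003127 / 0.35 = 0.008577 m/day.
t = 100 / 0.008577 = 1.166e+04 days = 31.9 years.

32 years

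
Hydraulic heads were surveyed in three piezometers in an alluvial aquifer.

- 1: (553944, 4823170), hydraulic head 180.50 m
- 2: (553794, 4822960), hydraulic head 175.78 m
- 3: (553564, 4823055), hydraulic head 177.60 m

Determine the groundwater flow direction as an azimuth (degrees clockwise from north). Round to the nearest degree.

183°

Taking 1 as reference: 2−1 = (-150, -210, -4.72); 3−1 = (-380, -115, -2.90).
Determinant of the coordinate differences = (-150)·(-115) − (-380)·(-210) = -62550.
∂h/∂x = [(-4.72)·(-115) − (-2.90)·(-210)] / -62550 = +0.001058
∂h/∂y = [(-150)·(-2.90) − (-380)·(-4.72)] / -62550 = +0.02172
Flow direction (−∇h) has components (-0.001058 E, -0.02172 N).
Azimuth = atan2(E, N) = atan2(-0.001058, -0.02172) = 182.8° ≈ 183°.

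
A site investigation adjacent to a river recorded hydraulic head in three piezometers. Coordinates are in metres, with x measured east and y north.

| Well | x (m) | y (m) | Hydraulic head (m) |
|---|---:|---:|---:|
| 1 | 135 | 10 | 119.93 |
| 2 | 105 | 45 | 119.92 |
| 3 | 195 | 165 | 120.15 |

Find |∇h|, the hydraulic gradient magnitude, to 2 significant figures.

Taking 1 as reference: 2−1 = (-30, 35, -0.01); 3−1 = (60, 155, +0.22).
Determinant of the coordinate differences = (-30)·155 − 60·35 = -6750.
∂h/∂x = [(-0.01)·155 − (+0.22)·35] / -6750 = +0.001370
∂h/∂y = [(-30)·(+0.22) − 60·(-0.01)] / -6750 = +0.0008889
|∇h| = √(0.001370² + 0.0008889²) = 0.001633

0.0016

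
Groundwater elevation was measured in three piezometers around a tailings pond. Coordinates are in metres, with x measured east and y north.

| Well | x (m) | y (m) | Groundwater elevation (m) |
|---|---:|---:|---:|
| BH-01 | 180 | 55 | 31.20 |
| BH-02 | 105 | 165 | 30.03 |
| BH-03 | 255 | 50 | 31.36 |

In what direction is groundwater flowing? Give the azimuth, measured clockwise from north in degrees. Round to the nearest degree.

Taking BH-01 as reference: BH-02−BH-01 = (-75, 110, -1.17); BH-03−BH-01 = (75, -5, +0.16).
Determinant of the coordinate differences = (-75)·(-5) − 75·110 = -7875.
∂h/∂x = [(-1.17)·(-5) − (+0.16)·110] / -7875 = +0.001492
∂h/∂y = [(-75)·(+0.16) − 75·(-1.17)] / -7875 = -0.009619
Flow direction (−∇h) has components (-0.001492 E, +0.009619 N).
Azimuth = atan2(E, N) = atan2(-0.001492, +0.009619) = 351.2° ≈ 351°.

351°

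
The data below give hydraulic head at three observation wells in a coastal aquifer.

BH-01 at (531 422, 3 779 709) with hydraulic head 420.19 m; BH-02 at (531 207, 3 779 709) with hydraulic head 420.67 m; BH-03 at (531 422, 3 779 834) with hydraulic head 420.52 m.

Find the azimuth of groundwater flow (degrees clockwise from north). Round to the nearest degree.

140°

∂h/∂x = (420.67 − 420.19) / (531207 − 531422) = -0.002233
∂h/∂y = (420.52 − 420.19) / (3779834 − 3779709) = +0.002640
Flow direction (−∇h) has components (+0.002233 E, -0.002640 N).
Azimuth = atan2(E, N) = atan2(+0.002233, -0.002640) = 139.8° ≈ 140°.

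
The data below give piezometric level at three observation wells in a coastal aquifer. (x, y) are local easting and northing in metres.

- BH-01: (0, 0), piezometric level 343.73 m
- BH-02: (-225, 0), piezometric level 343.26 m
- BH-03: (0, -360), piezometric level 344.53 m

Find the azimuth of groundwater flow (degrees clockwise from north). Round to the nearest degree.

317°

∂h/∂x = (343.26 − 343.73) / (-225 − 0) = +0.002089
∂h/∂y = (344.53 − 343.73) / (-360 − 0) = -0.002222
Flow direction (−∇h) has components (-0.002089 E, +0.002222 N).
Azimuth = atan2(E, N) = atan2(-0.002089, +0.002222) = 316.8° ≈ 317°.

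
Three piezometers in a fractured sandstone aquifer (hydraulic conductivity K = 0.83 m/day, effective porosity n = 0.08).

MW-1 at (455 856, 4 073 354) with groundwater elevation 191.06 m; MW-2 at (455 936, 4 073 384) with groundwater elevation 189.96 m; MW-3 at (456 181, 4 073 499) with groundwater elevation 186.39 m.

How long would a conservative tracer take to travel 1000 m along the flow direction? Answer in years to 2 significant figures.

19 years

Taking MW-1 as reference: MW-2−MW-1 = (80, 30, -1.10); MW-3−MW-1 = (325, 145, -4.67).
Determinant of the coordinate differences = 80·145 − 325·30 = 1850.
∂h/∂x = [(-1.10)·145 − (-4.67)·30] / 1850 = -0.01049
∂h/∂y = [80·(-4.67) − 325·(-1.10)] / 1850 = -0.008703
|∇h| = √(-0.01049² + -0.008703²) = 0.01363
Seepage velocity v = K·i/n = 0.83 × 0.01363 / 0.08 = 0.1414 m/day.
t = 1000 / 0.1414 = 7072 days = 19.4 years.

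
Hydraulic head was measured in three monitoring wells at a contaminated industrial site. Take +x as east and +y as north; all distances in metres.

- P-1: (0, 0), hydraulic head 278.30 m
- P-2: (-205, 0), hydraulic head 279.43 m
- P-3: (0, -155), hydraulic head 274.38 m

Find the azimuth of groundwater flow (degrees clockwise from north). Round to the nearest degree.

168°

∂h/∂x = (279.43 − 278.30) / (-205 − 0) = -0.005512
∂h/∂y = (274.38 − 278.30) / (-155 − 0) = +0.02529
Flow direction (−∇h) has components (+0.005512 E, -0.02529 N).
Azimuth = atan2(E, N) = atan2(+0.005512, -0.02529) = 167.7° ≈ 168°.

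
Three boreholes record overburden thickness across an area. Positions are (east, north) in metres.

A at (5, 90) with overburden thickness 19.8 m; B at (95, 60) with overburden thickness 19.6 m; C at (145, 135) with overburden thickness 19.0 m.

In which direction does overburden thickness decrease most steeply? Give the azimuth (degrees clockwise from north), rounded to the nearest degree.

037°

With d = a·x + b·y + c and A as origin, the differences give:
  90·a + (-30)·b = -0.2
  140·a + 45·b = -0.8
Eliminate b (×45 and ×(-30), subtract): 8250·a = -33.00 → a = ∂d/∂x = -0.004000
Back-substitute: b = ∂d/∂y = -0.005333.
Steepest decrease is along −∇f: components (+0.004000 E, +0.005333 N).
Azimuth = atan2(+0.004000, +0.005333) = 36.9° ≈ 037°.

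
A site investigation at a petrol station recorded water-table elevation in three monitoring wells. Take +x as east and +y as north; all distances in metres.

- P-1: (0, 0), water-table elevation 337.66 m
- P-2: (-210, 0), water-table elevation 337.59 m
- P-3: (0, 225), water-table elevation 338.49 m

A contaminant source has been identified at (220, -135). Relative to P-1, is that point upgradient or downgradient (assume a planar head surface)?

∂h/∂x = (337.59 − 337.66) / (-210 − 0) = +0.0003333
∂h/∂y = (338.49 − 337.66) / (225 − 0) = +0.003689
Head at (220, -135) = 337.66 + (+0.0003333)·(220) + (+0.003689)·(-135) = 337.24 m.
That is lower than the 337.66 m at P-1, so the point is downgradient.

downgradient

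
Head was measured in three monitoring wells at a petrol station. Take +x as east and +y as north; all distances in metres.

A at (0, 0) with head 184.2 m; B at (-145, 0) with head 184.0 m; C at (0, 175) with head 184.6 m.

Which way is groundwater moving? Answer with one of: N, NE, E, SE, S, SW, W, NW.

SW

∂h/∂x = (184.0 − 184.2) / (-145 − 0) = +0.001379
∂h/∂y = (184.6 − 184.2) / (175 − 0) = +0.002286
Flow = −∇h = (-0.001379 east, -0.002286 north), which points southwest.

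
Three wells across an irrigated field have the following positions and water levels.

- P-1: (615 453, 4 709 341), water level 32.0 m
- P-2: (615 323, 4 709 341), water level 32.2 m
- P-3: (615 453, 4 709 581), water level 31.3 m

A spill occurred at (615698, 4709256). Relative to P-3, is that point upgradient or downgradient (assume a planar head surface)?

upgradient

∂h/∂x = (32.2 − 32.0) / (615323 − 615453) = -0.001538
∂h/∂y = (31.3 − 32.0) / (4709581 − 4709341) = -0.002917
Head at (615698, 4709256) = 32.0 + (-0.001538)·(245) + (-0.002917)·(-85) = 31.87 m.
That is higher than the 31.3 m at P-3, so the point is upgradient.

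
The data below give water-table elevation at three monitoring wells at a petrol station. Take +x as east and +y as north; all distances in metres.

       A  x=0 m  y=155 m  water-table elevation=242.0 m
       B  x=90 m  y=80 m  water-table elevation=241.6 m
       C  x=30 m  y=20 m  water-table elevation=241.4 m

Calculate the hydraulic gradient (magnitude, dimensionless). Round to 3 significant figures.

Taking A as reference: B−A = (90, -75, -0.4); C−A = (30, -135, -0.6).
Solve a·Δx + b·Δy = Δh: det = 90·(-135) − 30·(-75) = -9900.
∂h/∂x = [(-0.4)·(-135) − (-0.6)·(-75)] / -9900 = -0.0009091
∂h/∂y = [90·(-0.6) − 30·(-0.4)] / -9900 = +0.004242
|∇h| = √(-0.0009091² + 0.004242²) = 0.004338

0.00434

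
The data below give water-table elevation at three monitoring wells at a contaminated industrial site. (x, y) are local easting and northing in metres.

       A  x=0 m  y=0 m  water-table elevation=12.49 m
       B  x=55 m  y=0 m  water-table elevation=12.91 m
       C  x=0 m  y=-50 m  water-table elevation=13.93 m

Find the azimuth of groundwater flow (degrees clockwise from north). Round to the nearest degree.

345°

∂h/∂x = (12.91 − 12.49) / (55 − 0) = +0.007636
∂h/∂y = (13.93 − 12.49) / (-50 − 0) = -0.02880
Flow direction (−∇h) has components (-0.007636 E, +0.02880 N).
Azimuth = atan2(E, N) = atan2(-0.007636, +0.02880) = 345.1° ≈ 345°.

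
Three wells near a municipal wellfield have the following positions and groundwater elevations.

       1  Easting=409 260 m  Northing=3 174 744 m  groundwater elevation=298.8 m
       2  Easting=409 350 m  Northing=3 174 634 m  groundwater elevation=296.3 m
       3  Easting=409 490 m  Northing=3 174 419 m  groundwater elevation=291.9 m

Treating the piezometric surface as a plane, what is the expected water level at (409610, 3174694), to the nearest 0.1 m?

Taking 1 as reference: 2−1 = (90, -110, -2.5); 3−1 = (230, -325, -6.9).
Solve a·Δx + b·Δy = Δh: det = 90·(-325) − 230·(-110) = -3950.
∂h/∂x = [(-2.5)·(-325) − (-6.9)·(-110)] / -3950 = -0.01354
∂h/∂y = [90·(-6.9) − 230·(-2.5)] / -3950 = +0.01165
h(409610, 3174694) = 298.8 + (-0.01354)·(350) + (+0.01165)·(-50) = 298.8 -4.741 -0.582 = 293.477 m.

293.5 m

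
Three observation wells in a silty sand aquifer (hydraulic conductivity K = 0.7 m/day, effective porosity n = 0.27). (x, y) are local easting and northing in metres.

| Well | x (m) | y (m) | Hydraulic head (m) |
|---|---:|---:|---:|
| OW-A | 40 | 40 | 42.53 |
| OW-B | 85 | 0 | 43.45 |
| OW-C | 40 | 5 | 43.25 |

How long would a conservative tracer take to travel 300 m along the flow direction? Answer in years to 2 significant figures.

15 years

Differences from OW-A: to OW-B (Δx, Δy, Δh) = (45, -40, +0.92); to OW-C = (0, -35, +0.72).
Determinant of the coordinate differences = 45·(-35) − 0·(-40) = -1575.
∂h/∂x = [(+0.92)·(-35) − (+0.72)·(-40)] / -1575 = +0.002159
∂h/∂y = [45·(+0.72) − 0·(+0.92)] / -1575 = -0.02057
|∇h| = √(0.002159² + -0.02057²) = 0.02068
Seepage velocity v = K·i/n = 0.7 × 0.02068 / 0.27 = 0.05361 m/day.
t = 300 / 0.05361 = 5596 days = 15.3 years.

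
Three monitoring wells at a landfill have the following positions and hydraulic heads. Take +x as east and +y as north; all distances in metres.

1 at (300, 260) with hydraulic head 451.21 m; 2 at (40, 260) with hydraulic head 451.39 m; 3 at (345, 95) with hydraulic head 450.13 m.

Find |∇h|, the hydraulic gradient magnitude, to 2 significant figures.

0.0064

With h = a·x + b·y + c and 1 as origin, the differences give:
  (-260)·a + 0·b = +0.18
  45·a + (-165)·b = -1.08
Eliminate b (×(-165) and ×0, subtract): 42900·a = -29.700 → a = ∂h/∂x = -0.0006923
Back-substitute: b = ∂h/∂y = +0.006357.
|∇h| = √(-0.0006923² + 0.006357²) = 0.006395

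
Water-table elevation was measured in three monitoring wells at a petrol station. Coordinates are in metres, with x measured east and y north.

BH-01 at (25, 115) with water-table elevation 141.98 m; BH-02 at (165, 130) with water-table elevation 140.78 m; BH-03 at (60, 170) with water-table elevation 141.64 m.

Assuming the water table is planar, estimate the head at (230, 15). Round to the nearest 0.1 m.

With h = a·x + b·y + c and BH-01 as origin, the differences give:
  140·a + 15·b = -1.20
  35·a + 55·b = -0.34
Eliminate b (×55 and ×15, subtract): 7175·a = -60.900 → a = ∂h/∂x = -0.008488
Back-substitute: b = ∂h/∂y = -0.0007805.
h(230, 15) = 141.98 + (-0.008488)·(205) + (-0.0007805)·(-100) = 141.98 -1.740 +0.078 = 140.318 m.

140.3 m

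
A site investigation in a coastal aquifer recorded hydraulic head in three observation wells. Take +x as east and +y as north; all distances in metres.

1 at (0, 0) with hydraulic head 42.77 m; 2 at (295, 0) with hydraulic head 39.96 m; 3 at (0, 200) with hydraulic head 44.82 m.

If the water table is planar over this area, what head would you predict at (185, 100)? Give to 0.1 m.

∂h/∂x = (39.96 − 42.77) / (295 − 0) = -0.009525
∂h/∂y = (44.82 − 42.77) / (200 − 0) = +0.01025
h(185, 100) = 42.77 + (-0.009525)·(185) + (+0.01025)·(100) = 42.77 -1.762 +1.025 = 42.033 m.

42.0 m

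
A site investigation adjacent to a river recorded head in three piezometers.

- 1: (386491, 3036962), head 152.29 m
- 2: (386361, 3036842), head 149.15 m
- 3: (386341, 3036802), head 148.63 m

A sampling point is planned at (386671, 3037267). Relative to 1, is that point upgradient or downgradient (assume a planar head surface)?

upgradient

Differences from 1: to 2 (Δx, Δy, Δh) = (-130, -120, -3.14); to 3 = (-150, -160, -3.66).
Solve a·Δx + b·Δy = Δh: det = (-130)·(-160) − (-150)·(-120) = 2800.
∂h/∂x = [(-3.14)·(-160) − (-3.66)·(-120)] / 2800 = +0.02257
∂h/∂y = [(-130)·(-3.66) − (-150)·(-3.14)] / 2800 = +0.001714
Head at (386671, 3037267) = 152.29 + (+0.02257)·(180) + (+0.001714)·(305) = 156.88 m.
That is higher than the 152.29 m at 1, so the point is upgradient.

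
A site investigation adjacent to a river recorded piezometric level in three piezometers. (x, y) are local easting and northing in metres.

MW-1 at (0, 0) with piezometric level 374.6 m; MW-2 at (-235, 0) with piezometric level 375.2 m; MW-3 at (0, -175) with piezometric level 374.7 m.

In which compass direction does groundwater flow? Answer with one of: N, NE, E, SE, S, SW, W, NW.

E

∂h/∂x = (375.2 − 374.6) / (-235 − 0) = -0.002553
∂h/∂y = (374.7 − 374.6) / (-175 − 0) = -0.0005714
Flow = −∇h = (+0.002553 east, +0.0005714 north), which points east.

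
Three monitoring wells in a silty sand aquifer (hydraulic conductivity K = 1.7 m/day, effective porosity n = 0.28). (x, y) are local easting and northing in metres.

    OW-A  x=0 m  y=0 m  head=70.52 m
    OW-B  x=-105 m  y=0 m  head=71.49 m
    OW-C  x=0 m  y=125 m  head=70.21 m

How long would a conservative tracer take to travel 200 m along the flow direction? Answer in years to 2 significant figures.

∂h/∂x = (71.49 − 70.52) / (-105 − 0) = -0.009238
∂h/∂y = (70.21 − 70.52) / (125 − 0) = -0.002480
|∇h| = √(-0.009238² + -0.002480²) = 0.009565
Seepage velocity v = K·i/n = 1.7 × 0.009565 / 0.28 = 0.05807 m/day.
t = 200 / 0.05807 = 3444 days = 9.43 years.

9.4 years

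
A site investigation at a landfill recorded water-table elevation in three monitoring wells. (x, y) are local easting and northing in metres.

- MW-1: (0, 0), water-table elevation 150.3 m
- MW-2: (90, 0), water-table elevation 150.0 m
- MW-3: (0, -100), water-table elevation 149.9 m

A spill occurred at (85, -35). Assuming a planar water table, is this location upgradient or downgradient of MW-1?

downgradient

∂h/∂x = (150.0 − 150.3) / (90 − 0) = -0.003333
∂h/∂y = (149.9 − 150.3) / (-100 − 0) = +0.004000
Head at (85, -35) = 150.3 + (-0.003333)·(85) + (+0.004000)·(-35) = 149.88 m.
That is lower than the 150.3 m at MW-1, so the point is downgradient.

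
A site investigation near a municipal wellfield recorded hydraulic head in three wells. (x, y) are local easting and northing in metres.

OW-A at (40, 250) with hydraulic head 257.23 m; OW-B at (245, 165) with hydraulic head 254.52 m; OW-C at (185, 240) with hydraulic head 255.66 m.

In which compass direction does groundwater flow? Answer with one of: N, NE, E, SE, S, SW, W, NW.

SE

Taking OW-A as reference: OW-B−OW-A = (205, -85, -2.71); OW-C−OW-A = (145, -10, -1.57).
Solve a·Δx + b·Δy = Δh: det = 205·(-10) − 145·(-85) = 10275.
∂h/∂x = [(-2.71)·(-10) − (-1.57)·(-85)] / 10275 = -0.01035
∂h/∂y = [205·(-1.57) − 145·(-2.71)] / 10275 = +0.006920
Flow = −∇h = (+0.01035 east, -0.006920 north), which points southeast.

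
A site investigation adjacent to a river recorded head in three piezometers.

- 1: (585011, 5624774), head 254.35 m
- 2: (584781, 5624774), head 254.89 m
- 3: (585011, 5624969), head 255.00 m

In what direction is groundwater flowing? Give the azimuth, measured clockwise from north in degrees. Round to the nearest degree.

∂h/∂x = (254.89 − 254.35) / (584781 − 585011) = -0.002348
∂h/∂y = (255.00 − 254.35) / (5624969 − 5624774) = +0.003333
Flow direction (−∇h) has components (+0.002348 E, -0.003333 N).
Azimuth = atan2(E, N) = atan2(+0.002348, -0.003333) = 144.8° ≈ 145°.

145°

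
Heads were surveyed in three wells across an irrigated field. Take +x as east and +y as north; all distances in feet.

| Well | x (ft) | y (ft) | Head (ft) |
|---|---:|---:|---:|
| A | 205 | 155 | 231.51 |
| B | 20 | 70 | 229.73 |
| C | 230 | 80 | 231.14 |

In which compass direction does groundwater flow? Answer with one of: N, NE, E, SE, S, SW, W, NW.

SW

Differences from A: to B (Δx, Δy, Δh) = (-185, -85, -1.78); to C = (25, -75, -0.37).
Solve a·Δx + b·Δy = Δh: det = (-185)·(-75) − 25·(-85) = 16000.
∂h/∂x = [(-1.78)·(-75) − (-0.37)·(-85)] / 16000 = +0.006378
∂h/∂y = [(-185)·(-0.37) − 25·(-1.78)] / 16000 = +0.007059
Flow = −∇h = (-0.006378 east, -0.007059 north), which points southwest.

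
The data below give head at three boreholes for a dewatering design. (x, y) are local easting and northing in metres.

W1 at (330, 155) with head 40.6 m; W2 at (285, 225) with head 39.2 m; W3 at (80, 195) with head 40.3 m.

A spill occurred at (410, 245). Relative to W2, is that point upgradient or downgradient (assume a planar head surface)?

downgradient

Differences from W1: to W2 (Δx, Δy, Δh) = (-45, 70, -1.4); to W3 = (-250, 40, -0.3).
Determinant of the coordinate differences = (-45)·40 − (-250)·70 = 15700.
∂h/∂x = [(-1.4)·40 − (-0.3)·70] / 15700 = -0.002229
∂h/∂y = [(-45)·(-0.3) − (-250)·(-1.4)] / 15700 = -0.02143
Head at (410, 245) = 40.6 + (-0.002229)·(80) + (-0.02143)·(90) = 38.49 m.
That is lower than the 39.2 m at W2, so the point is downgradient.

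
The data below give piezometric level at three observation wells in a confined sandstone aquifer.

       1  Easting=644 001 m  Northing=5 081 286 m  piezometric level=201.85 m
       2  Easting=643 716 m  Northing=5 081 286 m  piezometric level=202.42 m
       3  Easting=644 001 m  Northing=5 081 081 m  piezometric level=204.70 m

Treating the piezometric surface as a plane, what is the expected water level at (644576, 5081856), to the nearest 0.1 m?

192.8 m

∂h/∂x = (202.42 − 201.85) / (643716 − 644001) = -0.002000
∂h/∂y = (204.70 − 201.85) / (5081081 − 5081286) = -0.01390
h(644576, 5081856) = 201.85 + (-0.002000)·(575) + (-0.01390)·(570) = 201.85 -1.150 -7.924 = 192.776 m.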